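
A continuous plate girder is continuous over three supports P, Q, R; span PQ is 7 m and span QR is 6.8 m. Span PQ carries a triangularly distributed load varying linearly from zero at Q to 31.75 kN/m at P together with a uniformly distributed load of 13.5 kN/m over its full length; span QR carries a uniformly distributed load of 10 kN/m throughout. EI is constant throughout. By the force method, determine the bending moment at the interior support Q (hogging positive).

Insert a hinge at Q; M_Q is the redundant, and each span becomes simply supported.
Discontinuity in slope at Q on the released structure — sum the simple-span end rotations:
  span PQ: triangular load, peak 31.75: 7w₀L³/(360EI) = 211.8/EI
  span PQ: UDL 13.5: wL³/(24EI) = 192.9/EI
  span QR: UDL 10: wL³/(24EI) = 131/EI
  relative rotation θ_0 = (404.7 + 131)/EI = 535.7/EI
A unit hogging moment at Q produces rotation L₁/(3EI) + L₂/(3EI) = 4.6/EI.
Slope continuity at Q: θ_0 = M_Q·4.6/EI, so M_Q = 535.7/4.6 = 116.5 kN·m (hogging).

M_Q = 116.5 kN·m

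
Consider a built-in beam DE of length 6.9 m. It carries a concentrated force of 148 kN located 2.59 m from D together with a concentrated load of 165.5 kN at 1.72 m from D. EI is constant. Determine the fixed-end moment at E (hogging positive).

Take the two fixed-end moments M_D, M_E as redundants; the released structure is the simple span DE.
Simple-span end rotations at D and E under the given loads:
  at D: point load 148 at a = 2.59: Pab(L + b)/(6LEI) = 447.3/EI
  at E: point load 148 at a = 2.59: Pab(L + a)/(6LEI) = 378.7/EI
  at D: point load 165.5 at a = 1.72: Pab(L + b)/(6LEI) = 430.3/EI
  at E: point load 165.5 at a = 1.72: Pab(L + a)/(6LEI) = 307/EI
  θ_D0 = 877.6/EI,  θ_E0 = 685.7/EI
Flexibility coefficients: a unit moment at one end gives L/(3EI) there and L/(6EI) at the far end, so f₁₁ = f₂₂ = 2.3/EI and f₁₂ = f₂₁ = 1.15/EI.
Compatibility — zero rotation at each built-in end:
  2.3 M_D + 1.15 M_E = 877.6
  1.15 M_D + 2.3 M_E = 685.7
Solving the pair gives M_D = 310 kN·m and M_E = 143.1 kN·m (hogging).

M_E = 143.1 kN·m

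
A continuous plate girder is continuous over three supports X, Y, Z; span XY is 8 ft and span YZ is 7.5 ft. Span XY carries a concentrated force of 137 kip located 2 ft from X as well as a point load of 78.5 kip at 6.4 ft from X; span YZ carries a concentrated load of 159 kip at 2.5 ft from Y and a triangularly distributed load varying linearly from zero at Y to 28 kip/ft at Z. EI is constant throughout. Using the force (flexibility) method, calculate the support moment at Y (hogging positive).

Take M_Y as the redundant. Released structure: two simple spans XY and YZ with a hinge at Y.
Discontinuity in slope at Y on the released structure — sum the simple-span end rotations:
  span XY: point load 137 at a = 2: Pab(L + a)/(6LEI) = 342.5/EI
  span XY: point load 78.5 at a = 6.4: Pab(L + a)/(6LEI) = 241.2/EI
  span YZ: point load 159 at a = 2.5: Pab(L + b)/(6LEI) = 552.1/EI
  span YZ: triangular load, peak 28: 7w₀L³/(360EI) = 229.7/EI
  relative rotation θ_0 = (583.7 + 781.8)/EI = 1365/EI
A unit hogging moment at Y produces rotation L₁/(3EI) + L₂/(3EI) = 5.167/EI.
Slope continuity at Y: θ_0 = M_Y·5.167/EI, so M_Y = 1365/5.167 = 264.3 kip·ft (hogging).

M_Y = 264.3 kip·ft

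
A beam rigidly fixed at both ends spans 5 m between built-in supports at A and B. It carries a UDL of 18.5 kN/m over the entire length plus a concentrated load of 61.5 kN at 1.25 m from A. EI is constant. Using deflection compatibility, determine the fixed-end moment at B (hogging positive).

M_B = 52.96 kN·m

Release both end moments; the primary structure is a simply-supported span AB with redundants M_A and M_B.
On the primary (simply-supported) span, the end slopes from the loading are:
  at A: UDL 18.5: wL³/(24EI) = 96.35/EI
  at B: UDL 18.5: wL³/(24EI) = 96.35/EI
  at A: point load 61.5 at a = 1.25: Pab(L + b)/(6LEI) = 84.08/EI
  at B: point load 61.5 at a = 1.25: Pab(L + a)/(6LEI) = 60.06/EI
  θ_A0 = 180.4/EI,  θ_B0 = 156.4/EI
Flexibility coefficients: a unit moment at one end gives L/(3EI) there and L/(6EI) at the far end, so f₁₁ = f₂₂ = 1.667/EI and f₁₂ = f₂₁ = 0.8333/EI.
Compatibility — zero rotation at each built-in end:
  1.667 M_A + 0.8333 M_B = 180.4
  0.8333 M_A + 1.667 M_B = 156.4
Solving the pair gives M_A = 81.78 kN·m and M_B = 52.96 kN·m (hogging).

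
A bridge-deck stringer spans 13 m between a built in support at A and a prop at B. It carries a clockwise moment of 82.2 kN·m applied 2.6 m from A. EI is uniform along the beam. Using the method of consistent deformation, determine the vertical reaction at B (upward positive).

R_B = 3.414 kN

Release the roller at B. Primary structure: cantilever fixed at A.
Downward deflection at the released point B due to the loads:
  clockwise couple 82.2 at a = 2.6: M₀a(2L − a)/(2EI) = 2501/EI
Flexibility coefficient — unit upward force at B: δ_{BB} = L³/(3EI) = 732.3/EI.
Compatibility at B: δ_0 − R_B·δ_{BB} = 0, so R_B = 2501/732.3 = 3.414 kN.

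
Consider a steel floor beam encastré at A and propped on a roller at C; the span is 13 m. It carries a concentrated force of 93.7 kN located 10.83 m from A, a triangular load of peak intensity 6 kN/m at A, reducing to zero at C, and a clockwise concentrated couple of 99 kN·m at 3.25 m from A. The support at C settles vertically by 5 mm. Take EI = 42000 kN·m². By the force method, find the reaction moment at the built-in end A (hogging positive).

Take the reaction at C as the redundant and release it; the primary structure is a cantilever fixed at A.
Deflection at C on the released cantilever, summing each load's contribution:
  point load 93.7 at a = 10.83: Pa²(3L − a)/(6EI) = 51598/EI
  triangular load, peak 6 at the fixed end: w₀L⁴/(30EI) = 5712/EI
  clockwise couple 99 at a = 3.25: M₀a(2L − a)/(2EI) = 3660/EI
  δ_0 = 60970/EI
Tip deflection under a unit load at C: L³/(3EI) = 732.3/EI.
With EI = 42000 kN·m²: δ_0 = 1.4517 m and δ_{CC} = 0.017437 m/kN.
Compatibility — the beam at C must follow the support down by 0.005 m: δ_0 − R_C·δ_{CC} = 0.005, so R_C = (1.4517 − 0.005)/0.017437 = 82.97 kN.
Moment equilibrium about A: M_A = Σ(load moments about A) − R_C·L = 1283 − 82.97×13 = 204.2 kN·m.

M_A = 204.2 kN·m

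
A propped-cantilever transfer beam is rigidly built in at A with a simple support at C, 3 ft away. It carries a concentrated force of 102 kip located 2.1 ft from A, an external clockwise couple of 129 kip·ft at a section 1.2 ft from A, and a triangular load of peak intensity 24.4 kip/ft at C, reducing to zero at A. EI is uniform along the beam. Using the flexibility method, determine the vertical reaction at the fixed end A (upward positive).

Remove the prop at C; the released (primary) structure is a cantilever built in at A.
Free-end deflection of the primary structure under the applied loading (downward +):
  point load 102 at a = 2.1: Pa²(3L − a)/(6EI) = 517.3/EI
  clockwise couple 129 at a = 1.2: M₀a(2L − a)/(2EI) = 371.5/EI
  triangular load, peak 24.4 at the free end: 11w₀L⁴/(120EI) = 181.2/EI
  δ_0 = 1070/EI
Flexibility coefficient — unit upward force at C: δ_{CC} = L³/(3EI) = 9/EI.
The prop prevents deflection at C: R_C = δ_0/δ_{CC} = 1070/9 = 118.9 kip.
Vertical equilibrium: R_A = ΣP − R_C = 138.6 − 118.9 = 19.71 kip.

R_A = 19.71 kip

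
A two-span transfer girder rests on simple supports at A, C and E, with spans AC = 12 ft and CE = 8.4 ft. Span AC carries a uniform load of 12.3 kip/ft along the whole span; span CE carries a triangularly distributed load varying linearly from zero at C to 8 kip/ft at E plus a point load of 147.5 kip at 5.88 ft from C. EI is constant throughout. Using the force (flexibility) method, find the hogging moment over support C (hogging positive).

M_C = 213.4 kip·ft

Release continuity at C by inserting a hinge; the redundant is the internal moment M_C. The primary structure is two simply-supported spans AC and CE.
Rotations at C on the released spans (each span's end-slope, ×1/EI):
  span AC: UDL 12.3: wL³/(24EI) = 885.6/EI
  span CE: triangular load, peak 8: 7w₀L³/(360EI) = 92.2/EI
  span CE: point load 147.5 at a = 5.88: Pab(L + b)/(6LEI) = 473.5/EI
  relative rotation θ_0 = (885.6 + 565.7)/EI = 1451/EI
A unit hogging moment at C produces rotation L₁/(3EI) + L₂/(3EI) = 6.8/EI.
Compatibility: M_C·(L₁+L₂)/(3EI) = θ_0, giving M_C = 213.4 kip·ft (hogging).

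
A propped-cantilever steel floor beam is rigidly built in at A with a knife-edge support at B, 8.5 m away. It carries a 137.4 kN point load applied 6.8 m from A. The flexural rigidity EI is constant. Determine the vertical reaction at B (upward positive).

R_B = 96.73 kN

Remove the prop at B; the released (primary) structure is a cantilever built in at A.
Downward deflection at the released point B due to the loads:
  point load 137.4 at a = 6.8: Pa²(3L − a)/(6EI) = 19801/EI
Flexibility coefficient — unit upward force at B: δ_{BB} = L³/(3EI) = 204.7/EI.
The prop prevents deflection at B: R_B = δ_0/δ_{BB} = 19801/204.7 = 96.73 kN.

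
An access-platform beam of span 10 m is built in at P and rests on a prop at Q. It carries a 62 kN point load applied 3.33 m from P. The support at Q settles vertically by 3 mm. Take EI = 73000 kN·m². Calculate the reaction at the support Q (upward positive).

Remove the prop at Q; the released (primary) structure is a cantilever built in at P.
Free-end deflection of the primary structure under the applied loading (downward +):
  point load 62 at a = 3.33: Pa²(3L − a)/(6EI) = 3056/EI
Flexibility coefficient — unit upward force at Q: δ_{QQ} = L³/(3EI) = 333.3/EI.
With EI = 73000 kN·m²: δ_0 = 0.041863 m and δ_{QQ} = 0.004566 m/kN.
Compatibility — the beam at Q must follow the support down by 0.003 m: δ_0 − R_Q·δ_{QQ} = 0.003, so R_Q = (0.041863 − 0.003)/0.004566 = 8.511 kN.

R_Q = 8.511 kN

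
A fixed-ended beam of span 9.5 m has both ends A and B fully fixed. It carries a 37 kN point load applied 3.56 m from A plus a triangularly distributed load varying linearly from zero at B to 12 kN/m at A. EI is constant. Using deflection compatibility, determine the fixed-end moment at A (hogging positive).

M_A = 105.6 kN·m

Release both end moments; the primary structure is a simply-supported span AB with redundants M_A and M_B.
On the primary (simply-supported) span, the end slopes from the loading are:
  at A: point load 37 at a = 3.56: Pab(L + b)/(6LEI) = 211.9/EI
  at B: point load 37 at a = 3.56: Pab(L + a)/(6LEI) = 179.3/EI
  at A: triangular load, peak 12: w₀L³/(45EI) = 228.6/EI
  at B: triangular load, peak 12: 7w₀L³/(360EI) = 200.1/EI
  θ_A0 = 440.6/EI,  θ_B0 = 379.3/EI
Flexibility coefficients: a unit moment at one end gives L/(3EI) there and L/(6EI) at the far end, so f₁₁ = f₂₂ = 3.167/EI and f₁₂ = f₂₁ = 1.583/EI.
Compatibility — zero rotation at each built-in end:
  3.167 M_A + 1.583 M_B = 440.6
  1.583 M_A + 3.167 M_B = 379.3
Solving the pair gives M_A = 105.6 kN·m and M_B = 66.96 kN·m (hogging).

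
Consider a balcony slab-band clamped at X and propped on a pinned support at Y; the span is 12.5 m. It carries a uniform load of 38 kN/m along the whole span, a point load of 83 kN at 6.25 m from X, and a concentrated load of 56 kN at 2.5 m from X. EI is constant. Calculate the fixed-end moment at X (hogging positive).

M_X = 1038 kN·m

Release the roller at Y. Primary structure: cantilever fixed at X.
Deflection at Y on the released cantilever, summing each load's contribution:
  UDL 38: wL⁴/(8EI) = 115967/EI
  point load 83 at a = 6.25: Pa²(3L − a)/(6EI) = 16886/EI
  point load 56 at a = 2.5: Pa²(3L − a)/(6EI) = 2042/EI
  δ_0 = 134895/EI
Flexibility coefficient — unit upward force at Y: δ_{YY} = L³/(3EI) = 651/EI.
The prop prevents deflection at Y: R_Y = δ_0/δ_{YY} = 134895/651 = 207.2 kN.
Moment equilibrium about X: M_X = Σ(load moments about X) − R_Y·L = 3628 − 207.2×12.5 = 1038 kN·m.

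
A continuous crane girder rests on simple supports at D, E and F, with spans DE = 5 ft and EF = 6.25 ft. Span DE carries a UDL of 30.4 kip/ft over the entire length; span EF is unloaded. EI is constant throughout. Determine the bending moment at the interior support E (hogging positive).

M_E = 42.22 kip·ft

Release continuity at E by inserting a hinge; the redundant is the internal moment M_E. The primary structure is two simply-supported spans DE and EF.
Discontinuity in slope at E on the released structure — sum the simple-span end rotations:
  span DE: UDL 30.4: wL³/(24EI) = 158.3/EI
  relative rotation θ_0 = (158.3 + 0)/EI = 158.3/EI
A unit hogging moment at E produces rotation L₁/(3EI) + L₂/(3EI) = 3.75/EI.
Slope continuity at E: θ_0 = M_E·3.75/EI, so M_E = 158.3/3.75 = 42.22 kip·ft (hogging).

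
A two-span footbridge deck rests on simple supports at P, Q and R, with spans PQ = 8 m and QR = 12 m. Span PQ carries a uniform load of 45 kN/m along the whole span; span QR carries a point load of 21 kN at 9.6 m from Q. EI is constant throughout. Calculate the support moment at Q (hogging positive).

Release continuity at Q by inserting a hinge; the redundant is the internal moment M_Q. The primary structure is two simply-supported spans PQ and QR.
Discontinuity in slope at Q on the released structure — sum the simple-span end rotations:
  span PQ: UDL 45: wL³/(24EI) = 960/EI
  span QR: point load 21 at a = 9.6: Pab(L + b)/(6LEI) = 96.77/EI
  relative rotation θ_0 = (960 + 96.77)/EI = 1057/EI
A unit hogging moment at Q produces rotation L₁/(3EI) + L₂/(3EI) = 6.667/EI.
Slope continuity at Q: θ_0 = M_Q·6.667/EI, so M_Q = 1057/6.667 = 158.5 kN·m (hogging).

M_Q = 158.5 kN·m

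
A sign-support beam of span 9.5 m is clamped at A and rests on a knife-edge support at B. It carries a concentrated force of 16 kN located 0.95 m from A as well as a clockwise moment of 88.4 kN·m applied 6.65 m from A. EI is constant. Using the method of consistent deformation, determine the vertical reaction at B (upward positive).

R_B = 12.93 kN

Remove the prop at B; the released (primary) structure is a cantilever built in at A.
Downward deflection at the released point B due to the loads:
  point load 16 at a = 0.95: Pa²(3L − a)/(6EI) = 66.3/EI
  clockwise couple 88.4 at a = 6.65: M₀a(2L − a)/(2EI) = 3630/EI
  δ_0 = 3696/EI
Tip deflection under a unit load at B: L³/(3EI) = 285.8/EI.
The prop prevents deflection at B: R_B = δ_0/δ_{BB} = 3696/285.8 = 12.93 kN.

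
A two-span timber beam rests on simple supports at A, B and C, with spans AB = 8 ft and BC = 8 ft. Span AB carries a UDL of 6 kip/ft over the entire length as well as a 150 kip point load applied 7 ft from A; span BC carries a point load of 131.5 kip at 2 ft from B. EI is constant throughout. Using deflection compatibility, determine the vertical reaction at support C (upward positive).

R_C = 11.4 kip

Insert a hinge at B; M_B is the redundant, and each span becomes simply supported.
Discontinuity in slope at B on the released structure — sum the simple-span end rotations:
  span AB: UDL 6: wL³/(24EI) = 128/EI
  span AB: point load 150 at a = 7: Pab(L + a)/(6LEI) = 328.1/EI
  span BC: point load 131.5 at a = 2: Pab(L + b)/(6LEI) = 460.2/EI
  relative rotation θ_0 = (456.1 + 460.2)/EI = 916.4/EI
A unit hogging moment at B produces rotation L₁/(3EI) + L₂/(3EI) = 5.333/EI.
Slope continuity at B: θ_0 = M_B·5.333/EI, so M_B = 916.4/5.333 = 171.8 kip·ft (hogging).
Span BC, ΣM about C: R_B^{BC}·8 = 789 + 171.8, so R_B^{BC} = 120.1 kip and R_C = 131.5 − 120.1 = 11.4 kip.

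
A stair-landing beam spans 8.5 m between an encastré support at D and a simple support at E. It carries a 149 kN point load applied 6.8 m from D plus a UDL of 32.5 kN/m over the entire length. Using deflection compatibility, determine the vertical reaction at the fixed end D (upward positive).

R_D = 216.8 kN

Release the roller at E. Primary structure: cantilever fixed at D.
Downward deflection at the released point E due to the loads:
  point load 149 at a = 6.8: Pa²(3L − a)/(6EI) = 21473/EI
  UDL 32.5: wL⁴/(8EI) = 21207/EI
  δ_0 = 42680/EI
Tip deflection under a unit load at E: L³/(3EI) = 204.7/EI.
The prop prevents deflection at E: R_E = δ_0/δ_{EE} = 42680/204.7 = 208.5 kN.
Vertical equilibrium: R_D = ΣP − R_E = 425.2 − 208.5 = 216.8 kN.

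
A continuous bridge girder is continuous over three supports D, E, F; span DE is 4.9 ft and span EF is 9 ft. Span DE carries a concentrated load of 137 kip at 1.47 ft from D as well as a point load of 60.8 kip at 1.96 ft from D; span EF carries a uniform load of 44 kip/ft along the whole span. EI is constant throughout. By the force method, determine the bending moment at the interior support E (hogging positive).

M_E = 338.4 kip·ft

Insert a hinge at E; M_E is the redundant, and each span becomes simply supported.
Discontinuity in slope at E on the released structure — sum the simple-span end rotations:
  span DE: point load 137 at a = 1.47: Pab(L + a)/(6LEI) = 149.7/EI
  span DE: point load 60.8 at a = 1.96: Pab(L + a)/(6LEI) = 81.75/EI
  span EF: UDL 44: wL³/(24EI) = 1336/EI
  relative rotation θ_0 = (231.4 + 1336)/EI = 1568/EI
A unit hogging moment at E produces rotation L₁/(3EI) + L₂/(3EI) = 4.633/EI.
Slope continuity at E: θ_0 = M_E·4.633/EI, so M_E = 1568/4.633 = 338.4 kip·ft (hogging).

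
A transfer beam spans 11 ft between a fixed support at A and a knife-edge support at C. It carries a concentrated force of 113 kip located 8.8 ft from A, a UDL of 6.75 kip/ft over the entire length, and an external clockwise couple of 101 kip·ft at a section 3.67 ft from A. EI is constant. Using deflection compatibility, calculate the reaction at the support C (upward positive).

R_C = 115.1 kip

Remove the prop at C; the released (primary) structure is a cantilever built in at A.
Downward deflection at the released point C due to the loads:
  point load 113 at a = 8.8: Pa²(3L − a)/(6EI) = 35295/EI
  UDL 6.75: wL⁴/(8EI) = 12353/EI
  clockwise couple 101 at a = 3.67: M₀a(2L − a)/(2EI) = 3397/EI
  δ_0 = 51045/EI
Flexibility coefficient — unit upward force at C: δ_{CC} = L³/(3EI) = 443.7/EI.
The prop prevents deflection at C: R_C = δ_0/δ_{CC} = 51045/443.7 = 115.1 kip.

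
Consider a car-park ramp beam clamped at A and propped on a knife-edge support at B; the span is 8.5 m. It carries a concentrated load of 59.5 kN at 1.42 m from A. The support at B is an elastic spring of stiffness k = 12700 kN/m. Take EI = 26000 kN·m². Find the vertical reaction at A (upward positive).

Take the reaction at B as the redundant and release it; the primary structure is a cantilever fixed at A.
Free-end deflection of the primary structure under the applied loading (downward +):
  point load 59.5 at a = 1.42: Pa²(3L − a)/(6EI) = 481.5/EI
Flexibility coefficient — unit upward force at B: δ_{BB} = L³/(3EI) = 204.7/EI.
With EI = 26000 kN·m²: δ_0 = 0.018519 m and δ_{BB} = 0.007873 m/kN.
Compatibility — the spring shortens by R_B/k under the reaction it provides: δ_0 − R_B·δ_{BB} = R_B/k. With 1/k = 0.000079 m/kN, R_B = δ_0 / (δ_{BB} + 1/k) = 0.018519 / (0.007873 + 0.000079) = 2.329 kN.
Vertical equilibrium: R_A = ΣP − R_B = 59.5 − 2.329 = 57.17 kN.

R_A = 57.17 kN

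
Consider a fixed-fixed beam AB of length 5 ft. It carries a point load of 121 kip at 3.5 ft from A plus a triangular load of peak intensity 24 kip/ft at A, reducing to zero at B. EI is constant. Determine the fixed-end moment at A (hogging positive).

Release both end moments; the primary structure is a simply-supported span AB with redundants M_A and M_B.
On the primary (simply-supported) span, the end slopes from the loading are:
  at A: point load 121 at a = 3.5: Pab(L + b)/(6LEI) = 137.6/EI
  at B: point load 121 at a = 3.5: Pab(L + a)/(6LEI) = 180/EI
  at A: triangular load, peak 24: w₀L³/(45EI) = 66.67/EI
  at B: triangular load, peak 24: 7w₀L³/(360EI) = 58.33/EI
  θ_A0 = 204.3/EI,  θ_B0 = 238.3/EI
Flexibility coefficients: a unit moment at one end gives L/(3EI) there and L/(6EI) at the far end, so f₁₁ = f₂₂ = 1.667/EI and f₁₂ = f₂₁ = 0.8333/EI.
Compatibility — zero rotation at each built-in end:
  1.667 M_A + 0.8333 M_B = 204.3
  0.8333 M_A + 1.667 M_B = 238.3
Solving the pair gives M_A = 68.11 kip·ft and M_B = 108.9 kip·ft (hogging).

M_A = 68.11 kip·ft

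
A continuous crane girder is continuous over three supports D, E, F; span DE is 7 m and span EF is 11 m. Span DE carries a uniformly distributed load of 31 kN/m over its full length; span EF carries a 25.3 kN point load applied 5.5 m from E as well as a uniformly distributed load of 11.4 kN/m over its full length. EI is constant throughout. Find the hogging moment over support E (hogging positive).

Insert a hinge at E; M_E is the redundant, and each span becomes simply supported.
Rotations at E on the released spans (each span's end-slope, ×1/EI):
  span DE: UDL 31: wL³/(24EI) = 443/EI
  span EF: point load 25.3 at a = 5.5: Pab(L + b)/(6LEI) = 191.3/EI
  span EF: UDL 11.4: wL³/(24EI) = 632.2/EI
  relative rotation θ_0 = (443 + 823.6)/EI = 1267/EI
A unit hogging moment at E produces rotation L₁/(3EI) + L₂/(3EI) = 6/EI.
Slope continuity at E: θ_0 = M_E·6/EI, so M_E = 1267/6 = 211.1 kN·m (hogging).

M_E = 211.1 kN·m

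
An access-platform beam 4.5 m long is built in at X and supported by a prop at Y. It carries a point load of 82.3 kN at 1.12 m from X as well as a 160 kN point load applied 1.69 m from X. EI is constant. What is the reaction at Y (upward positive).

R_Y = 36.63 kN

Take the reaction at Y as the redundant and release it; the primary structure is a cantilever fixed at X.
Downward deflection at the released point Y due to the loads:
  point load 82.3 at a = 1.12: Pa²(3L − a)/(6EI) = 213/EI
  point load 160 at a = 1.69: Pa²(3L − a)/(6EI) = 899.5/EI
  δ_0 = 1112/EI
Tip deflection under a unit load at Y: L³/(3EI) = 30.38/EI.
The prop prevents deflection at Y: R_Y = δ_0/δ_{YY} = 1112/30.38 = 36.63 kN.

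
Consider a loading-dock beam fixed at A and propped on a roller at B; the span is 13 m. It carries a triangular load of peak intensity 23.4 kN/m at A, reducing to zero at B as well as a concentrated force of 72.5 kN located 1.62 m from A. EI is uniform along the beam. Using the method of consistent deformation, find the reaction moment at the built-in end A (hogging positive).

Release the roller at B. Primary structure: cantilever fixed at A.
Deflection at B on the released cantilever, summing each load's contribution:
  triangular load, peak 23.4 at the fixed end: w₀L⁴/(30EI) = 22278/EI
  point load 72.5 at a = 1.62: Pa²(3L − a)/(6EI) = 1185/EI
  δ_0 = 23463/EI
Flexibility coefficient — unit upward force at B: δ_{BB} = L³/(3EI) = 732.3/EI.
Compatibility at B: δ_0 − R_B·δ_{BB} = 0, so R_B = 23463/732.3 = 32.04 kN.
Moment equilibrium about A: M_A = Σ(load moments about A) − R_B·L = 776.5 − 32.04×13 = 360 kN·m.

M_A = 360 kN·m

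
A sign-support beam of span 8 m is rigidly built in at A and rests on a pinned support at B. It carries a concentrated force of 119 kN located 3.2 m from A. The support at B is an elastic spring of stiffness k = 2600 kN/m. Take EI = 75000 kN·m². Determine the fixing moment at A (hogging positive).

Release the roller at B. Primary structure: cantilever fixed at A.
Downward deflection at the released point B due to the loads:
  point load 119 at a = 3.2: Pa²(3L − a)/(6EI) = 4224/EI
Tip deflection under a unit load at B: L³/(3EI) = 170.7/EI.
With EI = 75000 kN·m²: δ_0 = 0.056325 m and δ_{BB} = 0.002276 m/kN.
Compatibility — the spring shortens by R_B/k under the reaction it provides: δ_0 − R_B·δ_{BB} = R_B/k. With 1/k = 0.000385 m/kN, R_B = δ_0 / (δ_{BB} + 1/k) = 0.056325 / (0.002276 + 0.000385) = 21.17 kN.
Moment equilibrium about A: M_A = Σ(load moments about A) − R_B·L = 380.8 − 21.17×8 = 211.4 kN·m.

M_A = 211.4 kN·m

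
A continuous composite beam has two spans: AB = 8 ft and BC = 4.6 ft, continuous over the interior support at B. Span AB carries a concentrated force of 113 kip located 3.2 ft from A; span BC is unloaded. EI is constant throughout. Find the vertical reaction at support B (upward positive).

Take M_B as the redundant. Released structure: two simple spans AB and BC with a hinge at B.
End slopes at the hinge B, treating each span as simply supported:
  span AB: point load 113 at a = 3.2: Pab(L + a)/(6LEI) = 405/EI
  relative rotation θ_0 = (405 + 0)/EI = 405/EI
A unit hogging moment at B produces rotation L₁/(3EI) + L₂/(3EI) = 4.2/EI.
Slope continuity at B: θ_0 = M_B·4.2/EI, so M_B = 405/4.2 = 96.43 kip·ft (hogging).
Span AB, ΣM about A with M_B applied at B: R_B^{AB}·8 = 361.6 + 96.43, so R_B^{AB} = 57.25 kip and R_A = 113 − 57.25 = 55.75 kip.
Span BC, ΣM about C: R_B^{BC}·4.6 = 0 + 96.43, so R_B^{BC} = 20.96 kip and R_C = 0 − 20.96 = -20.96 kip.
R_B = 57.25 + 20.96 = 78.22 kip.

R_B = 78.22 kip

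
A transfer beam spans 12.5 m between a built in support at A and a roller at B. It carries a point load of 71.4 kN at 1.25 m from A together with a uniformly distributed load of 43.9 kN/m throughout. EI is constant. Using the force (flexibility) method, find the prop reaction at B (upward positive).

R_B = 206.8 kN

Choose R_B as the redundant. The primary structure is the cantilever fixed at A.
Free-end deflection of the primary structure under the applied loading (downward +):
  point load 71.4 at a = 1.25: Pa²(3L − a)/(6EI) = 674/EI
  UDL 43.9: wL⁴/(8EI) = 133972/EI
  δ_0 = 134646/EI
Flexibility coefficient — unit upward force at B: δ_{BB} = L³/(3EI) = 651/EI.
Compatibility at B: δ_0 − R_B·δ_{BB} = 0, so R_B = 134646/651 = 206.8 kN.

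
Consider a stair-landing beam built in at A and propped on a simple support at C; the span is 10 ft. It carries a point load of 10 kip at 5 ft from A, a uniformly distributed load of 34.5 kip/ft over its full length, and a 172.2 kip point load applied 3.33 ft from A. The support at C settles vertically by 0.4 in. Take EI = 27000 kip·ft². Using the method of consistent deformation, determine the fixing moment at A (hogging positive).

M_A = 795.8 kip·ft

Release the roller at C. Primary structure: cantilever fixed at A.
Primary-structure tip deflection at C by superposition:
  point load 10 at a = 5: Pa²(3L − a)/(6EI) = 1042/EI
  UDL 34.5: wL⁴/(8EI) = 43125/EI
  point load 172.2 at a = 3.33: Pa²(3L − a)/(6EI) = 8488/EI
  δ_0 = 52654/EI
Tip deflection under a unit load at C: L³/(3EI) = 333.3/EI.
With EI = 27000 kip·ft²: δ_0 = 1.9502 ft and δ_{CC} = 0.012346 ft/kip.
Compatibility — the beam at C must follow the support down by 0.03333 ft: δ_0 − R_C·δ_{CC} = 0.03333, so R_C = (1.9502 − 0.03333)/0.012346 = 155.3 kip.
Moment equilibrium about A: M_A = Σ(load moments about A) − R_C·L = 2348 − 155.3×10 = 795.8 kip·ft.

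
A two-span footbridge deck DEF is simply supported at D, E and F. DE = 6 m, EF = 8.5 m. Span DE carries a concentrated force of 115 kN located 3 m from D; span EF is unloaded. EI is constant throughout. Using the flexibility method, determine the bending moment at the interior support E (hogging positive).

M_E = 53.53 kN·m

Insert a hinge at E; M_E is the redundant, and each span becomes simply supported.
Rotations at E on the released spans (each span's end-slope, ×1/EI):
  span DE: point load 115 at a = 3: Pab(L + a)/(6LEI) = 258.8/EI
  relative rotation θ_0 = (258.8 + 0)/EI = 258.8/EI
A unit hogging moment at E produces rotation L₁/(3EI) + L₂/(3EI) = 4.833/EI.
Compatibility: M_E·(L₁+L₂)/(3EI) = θ_0, giving M_E = 53.53 kN·m (hogging).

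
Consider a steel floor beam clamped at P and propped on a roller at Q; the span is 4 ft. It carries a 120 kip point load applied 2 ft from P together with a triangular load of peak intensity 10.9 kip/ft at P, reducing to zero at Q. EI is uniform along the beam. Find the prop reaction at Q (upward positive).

R_Q = 41.86 kip

Choose R_Q as the redundant. The primary structure is the cantilever fixed at P.
Downward deflection at the released point Q due to the loads:
  point load 120 at a = 2: Pa²(3L − a)/(6EI) = 800/EI
  triangular load, peak 10.9 at the fixed end: w₀L⁴/(30EI) = 93.01/EI
  δ_0 = 893/EI
Tip deflection under a unit load at Q: L³/(3EI) = 21.33/EI.
The prop prevents deflection at Q: R_Q = δ_0/δ_{QQ} = 893/21.33 = 41.86 kip.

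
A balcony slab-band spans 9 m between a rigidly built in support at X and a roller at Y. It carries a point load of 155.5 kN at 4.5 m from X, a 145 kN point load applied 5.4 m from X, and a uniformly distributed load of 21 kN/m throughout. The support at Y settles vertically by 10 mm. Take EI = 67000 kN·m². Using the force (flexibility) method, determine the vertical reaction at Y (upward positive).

R_Y = 179.4 kN

Release the roller at Y. Primary structure: cantilever fixed at X.
Free-end deflection of the primary structure under the applied loading (downward +):
  point load 155.5 at a = 4.5: Pa²(3L − a)/(6EI) = 11808/EI
  point load 145 at a = 5.4: Pa²(3L − a)/(6EI) = 15222/EI
  UDL 21: wL⁴/(8EI) = 17223/EI
  δ_0 = 44252/EI
Tip deflection under a unit load at Y: L³/(3EI) = 243/EI.
With EI = 67000 kN·m²: δ_0 = 0.66048 m and δ_{YY} = 0.003627 m/kN.
Compatibility — the beam at Y must follow the support down by 0.01 m: δ_0 − R_Y·δ_{YY} = 0.01, so R_Y = (0.66048 − 0.01)/0.003627 = 179.4 kN.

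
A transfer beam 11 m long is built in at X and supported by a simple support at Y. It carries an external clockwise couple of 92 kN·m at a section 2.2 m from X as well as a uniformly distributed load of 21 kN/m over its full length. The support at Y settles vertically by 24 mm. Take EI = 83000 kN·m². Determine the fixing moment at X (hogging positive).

M_X = 409.3 kN·m

Choose R_Y as the redundant. The primary structure is the cantilever fixed at X.
Deflection at Y on the released cantilever, summing each load's contribution:
  clockwise couple 92 at a = 2.2: M₀a(2L − a)/(2EI) = 2004/EI
  UDL 21: wL⁴/(8EI) = 38433/EI
  δ_0 = 40436/EI
Flexibility coefficient — unit upward force at Y: δ_{YY} = L³/(3EI) = 443.7/EI.
With EI = 83000 kN·m²: δ_0 = 0.48719 m and δ_{YY} = 0.005345 m/kN.
Compatibility — the beam at Y must follow the support down by 0.024 m: δ_0 − R_Y·δ_{YY} = 0.024, so R_Y = (0.48719 − 0.024)/0.005345 = 86.65 kN.
Moment equilibrium about X: M_X = Σ(load moments about X) − R_Y·L = 1362 − 86.65×11 = 409.3 kN·m.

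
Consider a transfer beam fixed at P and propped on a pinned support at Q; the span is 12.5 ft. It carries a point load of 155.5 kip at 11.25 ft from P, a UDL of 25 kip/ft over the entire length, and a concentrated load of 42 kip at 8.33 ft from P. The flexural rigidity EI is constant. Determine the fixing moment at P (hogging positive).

M_P = 662.3 kip·ft

Take the reaction at Q as the redundant and release it; the primary structure is a cantilever fixed at P.
Primary-structure tip deflection at Q by superposition:
  point load 155.5 at a = 11.25: Pa²(3L − a)/(6EI) = 86102/EI
  UDL 25: wL⁴/(8EI) = 76294/EI
  point load 42 at a = 8.33: Pa²(3L − a)/(6EI) = 14169/EI
  δ_0 = 176565/EI
Flexibility coefficient — unit upward force at Q: δ_{QQ} = L³/(3EI) = 651/EI.
The prop prevents deflection at Q: R_Q = δ_0/δ_{QQ} = 176565/651 = 271.2 kip.
Moment equilibrium about P: M_P = Σ(load moments about P) − R_Q·L = 4052 − 271.2×12.5 = 662.3 kip·ft.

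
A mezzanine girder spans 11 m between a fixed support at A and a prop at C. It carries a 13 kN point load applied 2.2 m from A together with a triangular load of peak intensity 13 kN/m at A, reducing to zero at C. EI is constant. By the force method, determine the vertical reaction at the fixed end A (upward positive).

R_A = 69.47 kN

Take the reaction at C as the redundant and release it; the primary structure is a cantilever fixed at A.
Deflection at C on the released cantilever, summing each load's contribution:
  point load 13 at a = 2.2: Pa²(3L − a)/(6EI) = 323/EI
  triangular load, peak 13 at the fixed end: w₀L⁴/(30EI) = 6344/EI
  δ_0 = 6667/EI
Tip deflection under a unit load at C: L³/(3EI) = 443.7/EI.
The prop prevents deflection at C: R_C = δ_0/δ_{CC} = 6667/443.7 = 15.03 kN.
Vertical equilibrium: R_A = ΣP − R_C = 84.5 − 15.03 = 69.47 kN.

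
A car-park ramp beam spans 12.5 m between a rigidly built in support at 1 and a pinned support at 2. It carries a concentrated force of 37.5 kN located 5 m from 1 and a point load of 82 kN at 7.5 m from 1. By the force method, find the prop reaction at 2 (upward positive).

Remove the prop at 2; the released (primary) structure is a cantilever built in at 1.
Deflection at 2 on the released cantilever, summing each load's contribution:
  point load 37.5 at a = 5: Pa²(3L − a)/(6EI) = 5078/EI
  point load 82 at a = 7.5: Pa²(3L − a)/(6EI) = 23062/EI
  δ_0 = 28141/EI
Tip deflection under a unit load at 2: L³/(3EI) = 651/EI.
The prop prevents deflection at 2: R_2 = δ_0/δ_{22} = 28141/651 = 43.22 kN.

R_2 = 43.22 kN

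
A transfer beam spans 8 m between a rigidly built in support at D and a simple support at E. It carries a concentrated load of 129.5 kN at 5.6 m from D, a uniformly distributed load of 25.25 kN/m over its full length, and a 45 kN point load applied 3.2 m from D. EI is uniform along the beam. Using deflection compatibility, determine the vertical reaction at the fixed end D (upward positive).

Remove the prop at E; the released (primary) structure is a cantilever built in at D.
Free-end deflection of the primary structure under the applied loading (downward +):
  point load 129.5 at a = 5.6: Pa²(3L − a)/(6EI) = 12454/EI
  UDL 25.25: wL⁴/(8EI) = 12928/EI
  point load 45 at a = 3.2: Pa²(3L − a)/(6EI) = 1597/EI
  δ_0 = 26980/EI
Flexibility coefficient — unit upward force at E: δ_{EE} = L³/(3EI) = 170.7/EI.
The prop prevents deflection at E: R_E = δ_0/δ_{EE} = 26980/170.7 = 158.1 kN.
Vertical equilibrium: R_D = ΣP − R_E = 376.5 − 158.1 = 218.4 kN.

R_D = 218.4 kN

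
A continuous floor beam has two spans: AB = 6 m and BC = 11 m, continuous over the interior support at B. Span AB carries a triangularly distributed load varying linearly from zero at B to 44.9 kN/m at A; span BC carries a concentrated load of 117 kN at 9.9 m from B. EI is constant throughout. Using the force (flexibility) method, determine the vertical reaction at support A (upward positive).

Take M_B as the redundant. Released structure: two simple spans AB and BC with a hinge at B.
Rotations at B on the released spans (each span's end-slope, ×1/EI):
  span AB: triangular load, peak 44.9: 7w₀L³/(360EI) = 188.6/EI
  span BC: point load 117 at a = 9.9: Pab(L + b)/(6LEI) = 233.6/EI
  relative rotation θ_0 = (188.6 + 233.6)/EI = 422.2/EI
A unit hogging moment at B produces rotation L₁/(3EI) + L₂/(3EI) = 5.667/EI.
Compatibility: M_B·(L₁+L₂)/(3EI) = θ_0, giving M_B = 74.5 kN·m (hogging).
Span AB, ΣM about A with M_B applied at B: R_B^{AB}·6 = 269.4 + 74.5, so R_B^{AB} = 57.32 kN and R_A = 134.7 − 57.32 = 77.38 kN.

R_A = 77.38 kN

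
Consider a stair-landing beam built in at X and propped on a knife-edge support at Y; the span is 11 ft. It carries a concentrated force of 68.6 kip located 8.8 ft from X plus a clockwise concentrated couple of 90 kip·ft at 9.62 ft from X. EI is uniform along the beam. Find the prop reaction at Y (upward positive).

Remove the prop at Y; the released (primary) structure is a cantilever built in at X.
Free-end deflection of the primary structure under the applied loading (downward +):
  point load 68.6 at a = 8.8: Pa²(3L − a)/(6EI) = 21427/EI
  clockwise couple 90 at a = 9.62: M₀a(2L − a)/(2EI) = 5359/EI
  δ_0 = 26786/EI
Flexibility coefficient — unit upward force at Y: δ_{YY} = L³/(3EI) = 443.7/EI.
The prop prevents deflection at Y: R_Y = δ_0/δ_{YY} = 26786/443.7 = 60.37 kip.

R_Y = 60.37 kip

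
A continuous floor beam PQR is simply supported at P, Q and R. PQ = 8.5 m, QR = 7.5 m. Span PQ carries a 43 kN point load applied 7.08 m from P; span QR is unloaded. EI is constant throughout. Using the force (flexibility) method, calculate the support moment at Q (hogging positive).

Insert a hinge at Q; M_Q is the redundant, and each span becomes simply supported.
End slopes at the hinge Q, treating each span as simply supported:
  span PQ: point load 43 at a = 7.08: Pab(L + a)/(6LEI) = 132.1/EI
  relative rotation θ_0 = (132.1 + 0)/EI = 132.1/EI
A unit hogging moment at Q produces rotation L₁/(3EI) + L₂/(3EI) = 5.333/EI.
Compatibility: M_Q·(L₁+L₂)/(3EI) = θ_0, giving M_Q = 24.76 kN·m (hogging).

M_Q = 24.76 kN·m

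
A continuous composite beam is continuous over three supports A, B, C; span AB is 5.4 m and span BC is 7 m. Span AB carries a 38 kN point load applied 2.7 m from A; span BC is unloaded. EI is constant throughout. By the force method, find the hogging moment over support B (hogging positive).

M_B = 16.76 kN·m

Release continuity at B by inserting a hinge; the redundant is the internal moment M_B. The primary structure is two simply-supported spans AB and BC.
Rotations at B on the released spans (each span's end-slope, ×1/EI):
  span AB: point load 38 at a = 2.7: Pab(L + a)/(6LEI) = 69.25/EI
  relative rotation θ_0 = (69.25 + 0)/EI = 69.25/EI
A unit hogging moment at B produces rotation L₁/(3EI) + L₂/(3EI) = 4.133/EI.
Slope continuity at B: θ_0 = M_B·4.133/EI, so M_B = 69.25/4.133 = 16.76 kN·m (hogging).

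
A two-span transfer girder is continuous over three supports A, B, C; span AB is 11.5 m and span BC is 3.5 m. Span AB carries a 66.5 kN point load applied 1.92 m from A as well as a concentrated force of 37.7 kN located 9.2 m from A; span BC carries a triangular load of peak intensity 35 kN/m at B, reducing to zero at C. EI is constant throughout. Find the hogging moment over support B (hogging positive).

M_B = 102.1 kN·m

Release continuity at B by inserting a hinge; the redundant is the internal moment M_B. The primary structure is two simply-supported spans AB and BC.
Discontinuity in slope at B on the released structure — sum the simple-span end rotations:
  span AB: point load 66.5 at a = 1.92: Pab(L + a)/(6LEI) = 237.9/EI
  span AB: point load 37.7 at a = 9.2: Pab(L + a)/(6LEI) = 239.3/EI
  span BC: triangular load, peak 35: w₀L³/(45EI) = 33.35/EI
  relative rotation θ_0 = (477.2 + 33.35)/EI = 510.6/EI
A unit hogging moment at B produces rotation L₁/(3EI) + L₂/(3EI) = 5/EI.
Slope continuity at B: θ_0 = M_B·5/EI, so M_B = 510.6/5 = 102.1 kN·m (hogging).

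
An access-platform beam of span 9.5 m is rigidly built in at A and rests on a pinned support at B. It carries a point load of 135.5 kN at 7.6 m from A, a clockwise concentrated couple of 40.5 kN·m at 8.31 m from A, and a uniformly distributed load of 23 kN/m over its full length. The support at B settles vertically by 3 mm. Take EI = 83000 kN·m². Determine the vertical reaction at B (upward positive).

R_B = 182.8 kN

Remove the prop at B; the released (primary) structure is a cantilever built in at A.
Primary-structure tip deflection at B by superposition:
  point load 135.5 at a = 7.6: Pa²(3L − a)/(6EI) = 27262/EI
  clockwise couple 40.5 at a = 8.31: M₀a(2L − a)/(2EI) = 1799/EI
  UDL 23: wL⁴/(8EI) = 23417/EI
  δ_0 = 52478/EI
Flexibility coefficient — unit upward force at B: δ_{BB} = L³/(3EI) = 285.8/EI.
With EI = 83000 kN·m²: δ_0 = 0.63227 m and δ_{BB} = 0.003443 m/kN.
Compatibility — the beam at B must follow the support down by 0.003 m: δ_0 − R_B·δ_{BB} = 0.003, so R_B = (0.63227 − 0.003)/0.003443 = 182.8 kN.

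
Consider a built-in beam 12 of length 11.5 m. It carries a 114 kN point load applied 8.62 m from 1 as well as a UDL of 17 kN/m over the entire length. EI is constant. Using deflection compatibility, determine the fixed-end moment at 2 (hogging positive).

Take the two fixed-end moments M_1, M_2 as redundants; the released structure is the simple span 12.
End rotations of the released simple span under the applied load (×1/EI):
  at 1: point load 114 at a = 8.62: Pab(L + b)/(6LEI) = 589.8/EI
  at 2: point load 114 at a = 8.62: Pab(L + a)/(6LEI) = 825.2/EI
  at 1: UDL 17: wL³/(24EI) = 1077/EI
  at 2: UDL 17: wL³/(24EI) = 1077/EI
  θ_10 = 1667/EI,  θ_20 = 1903/EI
Flexibility coefficients: a unit moment at one end gives L/(3EI) there and L/(6EI) at the far end, so f₁₁ = f₂₂ = 3.833/EI and f₁₂ = f₂₁ = 1.917/EI.
Compatibility — zero rotation at each built-in end:
  3.833 M_1 + 1.917 M_2 = 1667
  1.917 M_1 + 3.833 M_2 = 1903
Solving the pair gives M_1 = 249 kN·m and M_2 = 371.8 kN·m (hogging).

M_2 = 371.8 kN·m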